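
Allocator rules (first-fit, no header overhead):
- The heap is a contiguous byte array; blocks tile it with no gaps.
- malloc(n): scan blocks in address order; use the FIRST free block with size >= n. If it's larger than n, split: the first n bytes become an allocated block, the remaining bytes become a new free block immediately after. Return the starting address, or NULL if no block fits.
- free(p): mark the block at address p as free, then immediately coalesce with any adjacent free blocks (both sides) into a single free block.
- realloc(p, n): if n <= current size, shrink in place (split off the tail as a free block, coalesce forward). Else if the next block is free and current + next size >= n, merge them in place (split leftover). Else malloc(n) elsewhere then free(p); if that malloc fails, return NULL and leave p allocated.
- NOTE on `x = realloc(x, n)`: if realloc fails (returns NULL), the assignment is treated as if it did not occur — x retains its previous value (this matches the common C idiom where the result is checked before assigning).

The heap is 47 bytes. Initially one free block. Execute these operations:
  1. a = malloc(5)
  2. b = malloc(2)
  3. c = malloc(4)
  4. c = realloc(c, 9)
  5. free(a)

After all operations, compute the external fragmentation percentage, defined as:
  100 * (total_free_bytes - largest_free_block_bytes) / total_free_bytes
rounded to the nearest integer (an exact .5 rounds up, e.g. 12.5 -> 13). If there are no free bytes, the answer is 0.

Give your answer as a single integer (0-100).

Answer: 14

Derivation:
Op 1: a = malloc(5) -> a = 0; heap: [0-4 ALLOC][5-46 FREE]
Op 2: b = malloc(2) -> b = 5; heap: [0-4 ALLOC][5-6 ALLOC][7-46 FREE]
Op 3: c = malloc(4) -> c = 7; heap: [0-4 ALLOC][5-6 ALLOC][7-10 ALLOC][11-46 FREE]
Op 4: c = realloc(c, 9) -> c = 7; heap: [0-4 ALLOC][5-6 ALLOC][7-15 ALLOC][16-46 FREE]
Op 5: free(a) -> (freed a); heap: [0-4 FREE][5-6 ALLOC][7-15 ALLOC][16-46 FREE]
Free blocks: [5 31] total_free=36 largest=31 -> 100*(36-31)/36 = 500/36 ≈ 13.889 -> rounds to 14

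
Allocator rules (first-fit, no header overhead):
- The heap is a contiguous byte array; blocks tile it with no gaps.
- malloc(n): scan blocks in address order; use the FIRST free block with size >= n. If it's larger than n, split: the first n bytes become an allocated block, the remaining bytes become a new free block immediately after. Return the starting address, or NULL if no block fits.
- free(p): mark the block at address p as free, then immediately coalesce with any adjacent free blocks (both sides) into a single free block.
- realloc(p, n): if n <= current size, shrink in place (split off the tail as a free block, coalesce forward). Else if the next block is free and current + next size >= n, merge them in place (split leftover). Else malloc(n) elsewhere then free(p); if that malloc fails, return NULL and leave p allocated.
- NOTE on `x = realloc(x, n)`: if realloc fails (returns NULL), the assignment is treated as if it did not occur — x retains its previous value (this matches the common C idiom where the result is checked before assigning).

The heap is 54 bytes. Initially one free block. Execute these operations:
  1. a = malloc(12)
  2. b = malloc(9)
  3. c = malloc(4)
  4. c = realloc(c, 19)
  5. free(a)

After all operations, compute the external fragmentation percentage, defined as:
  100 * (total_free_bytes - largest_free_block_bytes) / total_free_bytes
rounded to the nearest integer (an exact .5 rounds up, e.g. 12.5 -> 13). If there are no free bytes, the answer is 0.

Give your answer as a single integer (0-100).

Op 1: a = malloc(12) -> a = 0; heap: [0-11 ALLOC][12-53 FREE]
Op 2: b = malloc(9) -> b = 12; heap: [0-11 ALLOC][12-20 ALLOC][21-53 FREE]
Op 3: c = malloc(4) -> c = 21; heap: [0-11 ALLOC][12-20 ALLOC][21-24 ALLOC][25-53 FREE]
Op 4: c = realloc(c, 19) -> c = 21; heap: [0-11 ALLOC][12-20 ALLOC][21-39 ALLOC][40-53 FREE]
Op 5: free(a) -> (freed a); heap: [0-11 FREE][12-20 ALLOC][21-39 ALLOC][40-53 FREE]
Free blocks: [12 14] total_free=26 largest=14 -> 100*(26-14)/26 = 1200/26 ≈ 46.154 -> rounds to 46

Answer: 46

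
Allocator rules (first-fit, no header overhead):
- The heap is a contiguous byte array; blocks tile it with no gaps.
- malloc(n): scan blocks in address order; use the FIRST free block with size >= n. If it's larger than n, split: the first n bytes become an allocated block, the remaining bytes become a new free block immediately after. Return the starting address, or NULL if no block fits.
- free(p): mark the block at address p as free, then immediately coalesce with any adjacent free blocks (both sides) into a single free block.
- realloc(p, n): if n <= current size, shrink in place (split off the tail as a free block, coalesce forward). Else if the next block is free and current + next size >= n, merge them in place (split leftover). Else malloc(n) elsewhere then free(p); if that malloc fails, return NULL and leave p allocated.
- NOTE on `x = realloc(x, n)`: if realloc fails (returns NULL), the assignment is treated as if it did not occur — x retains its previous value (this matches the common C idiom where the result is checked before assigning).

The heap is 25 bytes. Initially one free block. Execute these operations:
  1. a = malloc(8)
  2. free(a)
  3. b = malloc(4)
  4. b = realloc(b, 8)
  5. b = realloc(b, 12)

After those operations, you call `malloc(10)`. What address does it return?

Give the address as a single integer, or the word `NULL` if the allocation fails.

Answer: 12

Derivation:
Op 1: a = malloc(8) -> a = 0; heap: [0-7 ALLOC][8-24 FREE]
Op 2: free(a) -> (freed a); heap: [0-24 FREE]
Op 3: b = malloc(4) -> b = 0; heap: [0-3 ALLOC][4-24 FREE]
Op 4: b = realloc(b, 8) -> b = 0; heap: [0-7 ALLOC][8-24 FREE]
Op 5: b = realloc(b, 12) -> b = 0; heap: [0-11 ALLOC][12-24 FREE]
malloc(10): first-fit scan over [0-11 ALLOC][12-24 FREE] -> 12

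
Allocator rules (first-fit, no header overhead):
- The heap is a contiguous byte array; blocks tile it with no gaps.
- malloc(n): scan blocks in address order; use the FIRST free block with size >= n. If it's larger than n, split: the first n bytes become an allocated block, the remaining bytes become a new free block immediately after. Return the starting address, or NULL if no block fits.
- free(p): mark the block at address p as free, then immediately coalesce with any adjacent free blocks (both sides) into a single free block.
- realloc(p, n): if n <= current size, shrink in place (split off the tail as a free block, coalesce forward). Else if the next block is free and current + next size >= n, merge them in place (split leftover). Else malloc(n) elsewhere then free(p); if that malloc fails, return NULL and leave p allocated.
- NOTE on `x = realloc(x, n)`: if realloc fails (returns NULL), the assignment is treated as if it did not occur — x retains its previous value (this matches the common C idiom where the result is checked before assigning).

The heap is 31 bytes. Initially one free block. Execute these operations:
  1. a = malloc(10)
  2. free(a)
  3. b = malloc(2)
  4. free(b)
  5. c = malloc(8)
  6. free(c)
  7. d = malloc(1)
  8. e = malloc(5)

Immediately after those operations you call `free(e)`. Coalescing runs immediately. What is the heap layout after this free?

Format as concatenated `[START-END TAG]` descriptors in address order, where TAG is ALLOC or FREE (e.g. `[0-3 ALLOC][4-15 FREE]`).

Op 1: a = malloc(10) -> a = 0; heap: [0-9 ALLOC][10-30 FREE]
Op 2: free(a) -> (freed a); heap: [0-30 FREE]
Op 3: b = malloc(2) -> b = 0; heap: [0-1 ALLOC][2-30 FREE]
Op 4: free(b) -> (freed b); heap: [0-30 FREE]
Op 5: c = malloc(8) -> c = 0; heap: [0-7 ALLOC][8-30 FREE]
Op 6: free(c) -> (freed c); heap: [0-30 FREE]
Op 7: d = malloc(1) -> d = 0; heap: [0-0 ALLOC][1-30 FREE]
Op 8: e = malloc(5) -> e = 1; heap: [0-0 ALLOC][1-5 ALLOC][6-30 FREE]
free(e): e = 1 -> block [1-5 ALLOC]; mark free, coalesce with adjacent free neighbors -> [0-0 ALLOC][1-30 FREE]

Answer: [0-0 ALLOC][1-30 FREE]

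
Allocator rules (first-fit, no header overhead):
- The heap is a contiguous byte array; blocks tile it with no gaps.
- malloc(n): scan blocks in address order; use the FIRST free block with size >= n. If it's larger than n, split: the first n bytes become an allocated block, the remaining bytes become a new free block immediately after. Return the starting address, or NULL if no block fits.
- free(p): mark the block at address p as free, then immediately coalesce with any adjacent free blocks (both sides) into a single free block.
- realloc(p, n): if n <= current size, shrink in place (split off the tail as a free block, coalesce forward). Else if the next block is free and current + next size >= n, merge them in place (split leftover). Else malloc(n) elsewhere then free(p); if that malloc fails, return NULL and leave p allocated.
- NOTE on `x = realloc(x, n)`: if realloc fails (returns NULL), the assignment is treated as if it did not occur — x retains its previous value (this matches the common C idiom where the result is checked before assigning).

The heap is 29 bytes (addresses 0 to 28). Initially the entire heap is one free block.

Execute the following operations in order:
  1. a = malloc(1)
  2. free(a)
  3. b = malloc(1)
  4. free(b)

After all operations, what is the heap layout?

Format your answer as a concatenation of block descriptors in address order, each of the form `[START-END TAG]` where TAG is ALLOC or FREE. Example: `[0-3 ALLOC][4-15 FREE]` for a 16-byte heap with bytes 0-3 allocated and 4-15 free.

Answer: [0-28 FREE]

Derivation:
Op 1: a = malloc(1) -> a = 0; heap: [0-0 ALLOC][1-28 FREE]
Op 2: free(a) -> (freed a); heap: [0-28 FREE]
Op 3: b = malloc(1) -> b = 0; heap: [0-0 ALLOC][1-28 FREE]
Op 4: free(b) -> (freed b); heap: [0-28 FREE]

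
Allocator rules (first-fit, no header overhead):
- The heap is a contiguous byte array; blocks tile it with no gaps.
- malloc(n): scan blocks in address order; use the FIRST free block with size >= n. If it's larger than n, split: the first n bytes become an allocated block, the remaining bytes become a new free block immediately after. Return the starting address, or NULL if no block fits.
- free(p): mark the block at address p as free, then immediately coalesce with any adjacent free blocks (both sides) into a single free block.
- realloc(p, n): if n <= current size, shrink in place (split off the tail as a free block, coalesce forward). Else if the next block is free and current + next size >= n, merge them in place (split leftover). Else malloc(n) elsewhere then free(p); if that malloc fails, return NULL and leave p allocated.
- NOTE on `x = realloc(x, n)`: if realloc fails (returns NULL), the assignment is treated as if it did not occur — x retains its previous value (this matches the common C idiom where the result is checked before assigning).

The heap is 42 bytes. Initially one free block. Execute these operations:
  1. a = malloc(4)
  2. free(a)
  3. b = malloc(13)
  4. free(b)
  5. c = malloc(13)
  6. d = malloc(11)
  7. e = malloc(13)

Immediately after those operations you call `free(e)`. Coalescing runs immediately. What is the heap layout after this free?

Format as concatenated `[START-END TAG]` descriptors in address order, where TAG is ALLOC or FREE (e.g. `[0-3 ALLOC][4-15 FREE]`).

Op 1: a = malloc(4) -> a = 0; heap: [0-3 ALLOC][4-41 FREE]
Op 2: free(a) -> (freed a); heap: [0-41 FREE]
Op 3: b = malloc(13) -> b = 0; heap: [0-12 ALLOC][13-41 FREE]
Op 4: free(b) -> (freed b); heap: [0-41 FREE]
Op 5: c = malloc(13) -> c = 0; heap: [0-12 ALLOC][13-41 FREE]
Op 6: d = malloc(11) -> d = 13; heap: [0-12 ALLOC][13-23 ALLOC][24-41 FREE]
Op 7: e = malloc(13) -> e = 24; heap: [0-12 ALLOC][13-23 ALLOC][24-36 ALLOC][37-41 FREE]
free(e): e = 24 -> block [24-36 ALLOC]; mark free, coalesce with adjacent free neighbors -> [0-12 ALLOC][13-23 ALLOC][24-41 FREE]

Answer: [0-12 ALLOC][13-23 ALLOC][24-41 FREE]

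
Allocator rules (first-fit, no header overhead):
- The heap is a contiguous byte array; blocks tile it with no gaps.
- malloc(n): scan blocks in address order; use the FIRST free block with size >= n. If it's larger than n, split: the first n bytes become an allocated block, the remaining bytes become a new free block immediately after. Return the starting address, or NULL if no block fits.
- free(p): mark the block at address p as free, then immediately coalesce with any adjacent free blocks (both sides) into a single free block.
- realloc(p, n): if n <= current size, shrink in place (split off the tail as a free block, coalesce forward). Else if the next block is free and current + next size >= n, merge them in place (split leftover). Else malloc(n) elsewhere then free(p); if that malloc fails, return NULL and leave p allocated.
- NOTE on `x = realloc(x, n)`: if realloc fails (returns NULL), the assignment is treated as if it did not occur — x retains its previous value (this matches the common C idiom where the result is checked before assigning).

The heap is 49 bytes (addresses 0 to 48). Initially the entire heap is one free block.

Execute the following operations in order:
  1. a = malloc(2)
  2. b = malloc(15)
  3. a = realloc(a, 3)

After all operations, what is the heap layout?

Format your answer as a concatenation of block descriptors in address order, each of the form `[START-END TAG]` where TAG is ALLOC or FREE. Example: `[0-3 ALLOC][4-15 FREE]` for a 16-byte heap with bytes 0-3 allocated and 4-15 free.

Op 1: a = malloc(2) -> a = 0; heap: [0-1 ALLOC][2-48 FREE]
Op 2: b = malloc(15) -> b = 2; heap: [0-1 ALLOC][2-16 ALLOC][17-48 FREE]
Op 3: a = realloc(a, 3) -> a = 17; heap: [0-1 FREE][2-16 ALLOC][17-19 ALLOC][20-48 FREE]

Answer: [0-1 FREE][2-16 ALLOC][17-19 ALLOC][20-48 FREE]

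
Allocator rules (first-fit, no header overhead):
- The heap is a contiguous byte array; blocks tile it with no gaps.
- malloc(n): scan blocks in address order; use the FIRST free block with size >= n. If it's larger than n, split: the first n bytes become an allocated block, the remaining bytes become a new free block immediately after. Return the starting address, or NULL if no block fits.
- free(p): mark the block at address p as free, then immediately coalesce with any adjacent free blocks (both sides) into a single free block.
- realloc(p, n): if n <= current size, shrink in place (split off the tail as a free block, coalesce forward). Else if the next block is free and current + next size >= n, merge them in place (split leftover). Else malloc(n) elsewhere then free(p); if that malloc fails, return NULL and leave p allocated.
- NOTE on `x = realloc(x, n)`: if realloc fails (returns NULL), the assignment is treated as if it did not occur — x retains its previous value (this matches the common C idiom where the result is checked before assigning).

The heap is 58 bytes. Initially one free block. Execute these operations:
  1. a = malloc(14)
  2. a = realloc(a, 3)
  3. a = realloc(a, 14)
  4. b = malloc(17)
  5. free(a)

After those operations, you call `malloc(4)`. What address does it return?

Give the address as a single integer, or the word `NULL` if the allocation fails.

Answer: 0

Derivation:
Op 1: a = malloc(14) -> a = 0; heap: [0-13 ALLOC][14-57 FREE]
Op 2: a = realloc(a, 3) -> a = 0; heap: [0-2 ALLOC][3-57 FREE]
Op 3: a = realloc(a, 14) -> a = 0; heap: [0-13 ALLOC][14-57 FREE]
Op 4: b = malloc(17) -> b = 14; heap: [0-13 ALLOC][14-30 ALLOC][31-57 FREE]
Op 5: free(a) -> (freed a); heap: [0-13 FREE][14-30 ALLOC][31-57 FREE]
malloc(4): first-fit scan over [0-13 FREE][14-30 ALLOC][31-57 FREE] -> 0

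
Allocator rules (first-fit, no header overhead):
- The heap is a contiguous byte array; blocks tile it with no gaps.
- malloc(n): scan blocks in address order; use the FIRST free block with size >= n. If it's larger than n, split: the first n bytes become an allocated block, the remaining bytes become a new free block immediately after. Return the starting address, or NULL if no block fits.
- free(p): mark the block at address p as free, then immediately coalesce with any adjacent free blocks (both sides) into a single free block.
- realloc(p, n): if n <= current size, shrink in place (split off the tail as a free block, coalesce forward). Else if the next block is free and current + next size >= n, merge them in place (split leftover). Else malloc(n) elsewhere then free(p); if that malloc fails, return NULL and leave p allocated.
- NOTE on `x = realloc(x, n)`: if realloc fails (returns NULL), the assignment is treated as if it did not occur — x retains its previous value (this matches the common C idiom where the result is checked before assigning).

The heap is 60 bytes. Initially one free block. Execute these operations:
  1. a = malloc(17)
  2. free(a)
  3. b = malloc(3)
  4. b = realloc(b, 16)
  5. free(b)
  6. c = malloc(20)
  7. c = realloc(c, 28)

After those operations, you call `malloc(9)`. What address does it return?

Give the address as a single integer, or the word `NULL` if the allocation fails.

Op 1: a = malloc(17) -> a = 0; heap: [0-16 ALLOC][17-59 FREE]
Op 2: free(a) -> (freed a); heap: [0-59 FREE]
Op 3: b = malloc(3) -> b = 0; heap: [0-2 ALLOC][3-59 FREE]
Op 4: b = realloc(b, 16) -> b = 0; heap: [0-15 ALLOC][16-59 FREE]
Op 5: free(b) -> (freed b); heap: [0-59 FREE]
Op 6: c = malloc(20) -> c = 0; heap: [0-19 ALLOC][20-59 FREE]
Op 7: c = realloc(c, 28) -> c = 0; heap: [0-27 ALLOC][28-59 FREE]
malloc(9): first-fit scan over [0-27 ALLOC][28-59 FREE] -> 28

Answer: 28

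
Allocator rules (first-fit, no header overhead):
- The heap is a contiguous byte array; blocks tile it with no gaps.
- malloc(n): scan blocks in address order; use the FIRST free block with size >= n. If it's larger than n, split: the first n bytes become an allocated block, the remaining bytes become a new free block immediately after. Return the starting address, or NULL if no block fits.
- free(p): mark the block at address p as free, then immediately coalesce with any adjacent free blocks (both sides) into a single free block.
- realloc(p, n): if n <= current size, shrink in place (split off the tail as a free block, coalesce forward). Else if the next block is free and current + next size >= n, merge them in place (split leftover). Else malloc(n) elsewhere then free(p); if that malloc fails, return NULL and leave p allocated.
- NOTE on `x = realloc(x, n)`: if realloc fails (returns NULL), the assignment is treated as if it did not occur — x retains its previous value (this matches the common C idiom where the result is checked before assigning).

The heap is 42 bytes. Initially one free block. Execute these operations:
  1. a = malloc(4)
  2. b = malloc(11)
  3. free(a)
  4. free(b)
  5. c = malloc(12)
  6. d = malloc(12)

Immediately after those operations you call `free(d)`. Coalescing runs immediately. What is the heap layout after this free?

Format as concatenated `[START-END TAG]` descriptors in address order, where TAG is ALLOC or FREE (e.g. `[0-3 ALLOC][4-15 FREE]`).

Op 1: a = malloc(4) -> a = 0; heap: [0-3 ALLOC][4-41 FREE]
Op 2: b = malloc(11) -> b = 4; heap: [0-3 ALLOC][4-14 ALLOC][15-41 FREE]
Op 3: free(a) -> (freed a); heap: [0-3 FREE][4-14 ALLOC][15-41 FREE]
Op 4: free(b) -> (freed b); heap: [0-41 FREE]
Op 5: c = malloc(12) -> c = 0; heap: [0-11 ALLOC][12-41 FREE]
Op 6: d = malloc(12) -> d = 12; heap: [0-11 ALLOC][12-23 ALLOC][24-41 FREE]
free(d): d = 12 -> block [12-23 ALLOC]; mark free, coalesce with adjacent free neighbors -> [0-11 ALLOC][12-41 FREE]

Answer: [0-11 ALLOC][12-41 FREE]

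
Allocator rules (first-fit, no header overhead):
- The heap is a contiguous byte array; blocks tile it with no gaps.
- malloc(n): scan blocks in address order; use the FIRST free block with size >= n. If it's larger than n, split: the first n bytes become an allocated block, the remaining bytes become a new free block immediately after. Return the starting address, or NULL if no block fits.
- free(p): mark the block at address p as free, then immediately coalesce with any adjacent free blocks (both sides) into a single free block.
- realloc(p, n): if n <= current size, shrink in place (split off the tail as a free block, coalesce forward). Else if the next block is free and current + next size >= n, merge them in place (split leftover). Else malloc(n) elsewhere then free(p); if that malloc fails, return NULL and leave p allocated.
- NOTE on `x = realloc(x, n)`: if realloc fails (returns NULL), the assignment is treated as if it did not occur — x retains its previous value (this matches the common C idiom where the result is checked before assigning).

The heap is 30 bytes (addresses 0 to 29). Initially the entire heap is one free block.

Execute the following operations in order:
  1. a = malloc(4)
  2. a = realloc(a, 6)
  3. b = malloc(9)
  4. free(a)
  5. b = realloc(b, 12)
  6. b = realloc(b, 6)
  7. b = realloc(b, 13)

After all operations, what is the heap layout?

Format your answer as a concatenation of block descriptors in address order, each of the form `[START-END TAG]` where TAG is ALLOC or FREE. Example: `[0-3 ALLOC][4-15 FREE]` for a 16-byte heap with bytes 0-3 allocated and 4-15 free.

Op 1: a = malloc(4) -> a = 0; heap: [0-3 ALLOC][4-29 FREE]
Op 2: a = realloc(a, 6) -> a = 0; heap: [0-5 ALLOC][6-29 FREE]
Op 3: b = malloc(9) -> b = 6; heap: [0-5 ALLOC][6-14 ALLOC][15-29 FREE]
Op 4: free(a) -> (freed a); heap: [0-5 FREE][6-14 ALLOC][15-29 FREE]
Op 5: b = realloc(b, 12) -> b = 6; heap: [0-5 FREE][6-17 ALLOC][18-29 FREE]
Op 6: b = realloc(b, 6) -> b = 6; heap: [0-5 FREE][6-11 ALLOC][12-29 FREE]
Op 7: b = realloc(b, 13) -> b = 6; heap: [0-5 FREE][6-18 ALLOC][19-29 FREE]

Answer: [0-5 FREE][6-18 ALLOC][19-29 FREE]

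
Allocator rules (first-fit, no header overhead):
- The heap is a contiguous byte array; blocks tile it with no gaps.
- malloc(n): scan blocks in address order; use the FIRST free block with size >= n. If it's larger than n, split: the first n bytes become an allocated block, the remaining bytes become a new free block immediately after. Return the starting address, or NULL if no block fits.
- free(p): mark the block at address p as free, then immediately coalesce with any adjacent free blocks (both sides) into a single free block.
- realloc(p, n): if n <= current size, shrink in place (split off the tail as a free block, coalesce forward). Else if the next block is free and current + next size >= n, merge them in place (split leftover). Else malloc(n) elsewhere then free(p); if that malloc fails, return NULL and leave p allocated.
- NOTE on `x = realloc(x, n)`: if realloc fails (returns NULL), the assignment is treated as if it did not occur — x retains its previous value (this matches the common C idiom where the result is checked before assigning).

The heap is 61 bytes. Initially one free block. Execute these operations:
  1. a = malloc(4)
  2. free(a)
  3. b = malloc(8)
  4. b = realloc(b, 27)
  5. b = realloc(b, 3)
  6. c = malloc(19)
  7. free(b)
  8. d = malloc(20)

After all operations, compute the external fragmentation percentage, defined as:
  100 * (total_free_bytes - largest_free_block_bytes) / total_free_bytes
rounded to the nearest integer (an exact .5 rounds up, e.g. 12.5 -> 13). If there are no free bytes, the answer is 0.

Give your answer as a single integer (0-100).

Op 1: a = malloc(4) -> a = 0; heap: [0-3 ALLOC][4-60 FREE]
Op 2: free(a) -> (freed a); heap: [0-60 FREE]
Op 3: b = malloc(8) -> b = 0; heap: [0-7 ALLOC][8-60 FREE]
Op 4: b = realloc(b, 27) -> b = 0; heap: [0-26 ALLOC][27-60 FREE]
Op 5: b = realloc(b, 3) -> b = 0; heap: [0-2 ALLOC][3-60 FREE]
Op 6: c = malloc(19) -> c = 3; heap: [0-2 ALLOC][3-21 ALLOC][22-60 FREE]
Op 7: free(b) -> (freed b); heap: [0-2 FREE][3-21 ALLOC][22-60 FREE]
Op 8: d = malloc(20) -> d = 22; heap: [0-2 FREE][3-21 ALLOC][22-41 ALLOC][42-60 FREE]
Free blocks: [3 19] total_free=22 largest=19 -> 100*(22-19)/22 = 300/22 ≈ 13.636 -> rounds to 14

Answer: 14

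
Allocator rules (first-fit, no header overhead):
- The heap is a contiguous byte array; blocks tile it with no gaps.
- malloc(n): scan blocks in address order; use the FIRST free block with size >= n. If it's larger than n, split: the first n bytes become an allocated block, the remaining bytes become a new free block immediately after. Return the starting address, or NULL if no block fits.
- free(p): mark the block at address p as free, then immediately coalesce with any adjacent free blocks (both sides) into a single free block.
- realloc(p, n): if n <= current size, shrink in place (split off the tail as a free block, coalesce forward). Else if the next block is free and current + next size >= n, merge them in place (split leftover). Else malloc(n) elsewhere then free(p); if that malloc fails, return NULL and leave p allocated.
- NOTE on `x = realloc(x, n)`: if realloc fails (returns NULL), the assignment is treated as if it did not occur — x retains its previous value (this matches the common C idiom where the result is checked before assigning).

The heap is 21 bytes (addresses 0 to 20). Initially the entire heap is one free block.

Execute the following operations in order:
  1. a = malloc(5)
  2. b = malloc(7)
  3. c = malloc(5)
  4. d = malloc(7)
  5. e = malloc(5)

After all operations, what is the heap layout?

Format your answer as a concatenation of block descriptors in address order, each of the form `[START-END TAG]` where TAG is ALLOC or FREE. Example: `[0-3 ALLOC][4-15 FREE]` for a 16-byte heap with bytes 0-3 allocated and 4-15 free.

Answer: [0-4 ALLOC][5-11 ALLOC][12-16 ALLOC][17-20 FREE]

Derivation:
Op 1: a = malloc(5) -> a = 0; heap: [0-4 ALLOC][5-20 FREE]
Op 2: b = malloc(7) -> b = 5; heap: [0-4 ALLOC][5-11 ALLOC][12-20 FREE]
Op 3: c = malloc(5) -> c = 12; heap: [0-4 ALLOC][5-11 ALLOC][12-16 ALLOC][17-20 FREE]
Op 4: d = malloc(7) -> d = NULL; heap: [0-4 ALLOC][5-11 ALLOC][12-16 ALLOC][17-20 FREE]
Op 5: e = malloc(5) -> e = NULL; heap: [0-4 ALLOC][5-11 ALLOC][12-16 ALLOC][17-20 FREE]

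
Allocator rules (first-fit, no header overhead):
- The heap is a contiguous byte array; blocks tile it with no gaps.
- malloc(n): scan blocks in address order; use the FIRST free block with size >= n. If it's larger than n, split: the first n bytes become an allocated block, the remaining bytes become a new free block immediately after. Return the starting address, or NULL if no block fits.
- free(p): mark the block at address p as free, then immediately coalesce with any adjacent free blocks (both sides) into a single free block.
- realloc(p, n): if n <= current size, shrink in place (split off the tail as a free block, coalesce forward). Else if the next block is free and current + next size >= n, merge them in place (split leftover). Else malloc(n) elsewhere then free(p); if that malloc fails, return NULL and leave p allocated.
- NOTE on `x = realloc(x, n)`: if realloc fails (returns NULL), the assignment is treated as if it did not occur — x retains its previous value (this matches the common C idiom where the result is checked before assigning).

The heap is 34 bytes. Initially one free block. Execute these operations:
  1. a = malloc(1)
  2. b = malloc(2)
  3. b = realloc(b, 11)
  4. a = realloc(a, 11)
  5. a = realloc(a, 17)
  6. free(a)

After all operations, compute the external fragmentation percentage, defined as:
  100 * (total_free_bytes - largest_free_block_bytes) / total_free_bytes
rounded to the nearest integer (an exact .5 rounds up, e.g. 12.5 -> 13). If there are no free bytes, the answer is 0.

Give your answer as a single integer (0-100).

Answer: 4

Derivation:
Op 1: a = malloc(1) -> a = 0; heap: [0-0 ALLOC][1-33 FREE]
Op 2: b = malloc(2) -> b = 1; heap: [0-0 ALLOC][1-2 ALLOC][3-33 FREE]
Op 3: b = realloc(b, 11) -> b = 1; heap: [0-0 ALLOC][1-11 ALLOC][12-33 FREE]
Op 4: a = realloc(a, 11) -> a = 12; heap: [0-0 FREE][1-11 ALLOC][12-22 ALLOC][23-33 FREE]
Op 5: a = realloc(a, 17) -> a = 12; heap: [0-0 FREE][1-11 ALLOC][12-28 ALLOC][29-33 FREE]
Op 6: free(a) -> (freed a); heap: [0-0 FREE][1-11 ALLOC][12-33 FREE]
Free blocks: [1 22] total_free=23 largest=22 -> 100*(23-22)/23 = 100/23 ≈ 4.348 -> rounds to 4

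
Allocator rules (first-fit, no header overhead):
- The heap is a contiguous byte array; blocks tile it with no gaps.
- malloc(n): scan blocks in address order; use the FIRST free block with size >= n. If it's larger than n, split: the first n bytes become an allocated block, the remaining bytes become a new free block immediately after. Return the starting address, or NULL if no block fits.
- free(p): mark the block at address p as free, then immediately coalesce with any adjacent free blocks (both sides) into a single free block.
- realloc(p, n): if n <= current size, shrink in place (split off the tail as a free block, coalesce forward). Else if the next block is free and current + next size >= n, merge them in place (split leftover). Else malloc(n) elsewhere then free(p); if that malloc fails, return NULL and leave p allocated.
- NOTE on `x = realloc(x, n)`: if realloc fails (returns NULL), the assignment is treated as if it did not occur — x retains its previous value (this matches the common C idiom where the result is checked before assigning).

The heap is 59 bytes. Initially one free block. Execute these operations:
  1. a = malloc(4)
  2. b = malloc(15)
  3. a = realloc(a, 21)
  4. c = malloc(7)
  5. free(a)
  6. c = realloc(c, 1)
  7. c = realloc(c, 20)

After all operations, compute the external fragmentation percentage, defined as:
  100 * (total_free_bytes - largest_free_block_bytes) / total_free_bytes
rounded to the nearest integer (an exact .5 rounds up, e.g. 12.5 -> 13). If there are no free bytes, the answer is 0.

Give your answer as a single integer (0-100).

Answer: 17

Derivation:
Op 1: a = malloc(4) -> a = 0; heap: [0-3 ALLOC][4-58 FREE]
Op 2: b = malloc(15) -> b = 4; heap: [0-3 ALLOC][4-18 ALLOC][19-58 FREE]
Op 3: a = realloc(a, 21) -> a = 19; heap: [0-3 FREE][4-18 ALLOC][19-39 ALLOC][40-58 FREE]
Op 4: c = malloc(7) -> c = 40; heap: [0-3 FREE][4-18 ALLOC][19-39 ALLOC][40-46 ALLOC][47-58 FREE]
Op 5: free(a) -> (freed a); heap: [0-3 FREE][4-18 ALLOC][19-39 FREE][40-46 ALLOC][47-58 FREE]
Op 6: c = realloc(c, 1) -> c = 40; heap: [0-3 FREE][4-18 ALLOC][19-39 FREE][40-40 ALLOC][41-58 FREE]
Op 7: c = realloc(c, 20) -> c = 19; heap: [0-3 FREE][4-18 ALLOC][19-38 ALLOC][39-58 FREE]
Free blocks: [4 20] total_free=24 largest=20 -> 100*(24-20)/24 = 400/24 ≈ 16.667 -> rounds to 17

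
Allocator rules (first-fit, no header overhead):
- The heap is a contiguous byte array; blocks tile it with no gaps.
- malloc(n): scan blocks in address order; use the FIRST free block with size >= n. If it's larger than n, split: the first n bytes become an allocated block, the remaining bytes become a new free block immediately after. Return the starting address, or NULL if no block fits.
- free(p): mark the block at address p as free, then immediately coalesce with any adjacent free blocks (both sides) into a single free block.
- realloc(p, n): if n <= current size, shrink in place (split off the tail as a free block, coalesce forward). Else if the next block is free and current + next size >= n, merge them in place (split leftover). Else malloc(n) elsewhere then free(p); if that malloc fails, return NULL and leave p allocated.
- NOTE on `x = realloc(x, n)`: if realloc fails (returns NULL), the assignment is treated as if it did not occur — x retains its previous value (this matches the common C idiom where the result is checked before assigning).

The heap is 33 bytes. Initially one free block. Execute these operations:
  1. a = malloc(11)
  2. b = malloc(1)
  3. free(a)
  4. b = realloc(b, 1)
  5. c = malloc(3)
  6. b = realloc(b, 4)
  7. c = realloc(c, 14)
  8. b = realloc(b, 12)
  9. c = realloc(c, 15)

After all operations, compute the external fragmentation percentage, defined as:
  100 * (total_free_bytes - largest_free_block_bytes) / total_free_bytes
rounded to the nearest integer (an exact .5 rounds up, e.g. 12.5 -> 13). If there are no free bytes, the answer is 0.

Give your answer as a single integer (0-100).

Op 1: a = malloc(11) -> a = 0; heap: [0-10 ALLOC][11-32 FREE]
Op 2: b = malloc(1) -> b = 11; heap: [0-10 ALLOC][11-11 ALLOC][12-32 FREE]
Op 3: free(a) -> (freed a); heap: [0-10 FREE][11-11 ALLOC][12-32 FREE]
Op 4: b = realloc(b, 1) -> b = 11; heap: [0-10 FREE][11-11 ALLOC][12-32 FREE]
Op 5: c = malloc(3) -> c = 0; heap: [0-2 ALLOC][3-10 FREE][11-11 ALLOC][12-32 FREE]
Op 6: b = realloc(b, 4) -> b = 11; heap: [0-2 ALLOC][3-10 FREE][11-14 ALLOC][15-32 FREE]
Op 7: c = realloc(c, 14) -> c = 15; heap: [0-10 FREE][11-14 ALLOC][15-28 ALLOC][29-32 FREE]
Op 8: b = realloc(b, 12) -> NULL (b unchanged); heap: [0-10 FREE][11-14 ALLOC][15-28 ALLOC][29-32 FREE]
Op 9: c = realloc(c, 15) -> c = 15; heap: [0-10 FREE][11-14 ALLOC][15-29 ALLOC][30-32 FREE]
Free blocks: [11 3] total_free=14 largest=11 -> 100*(14-11)/14 = 300/14 ≈ 21.429 -> rounds to 21

Answer: 21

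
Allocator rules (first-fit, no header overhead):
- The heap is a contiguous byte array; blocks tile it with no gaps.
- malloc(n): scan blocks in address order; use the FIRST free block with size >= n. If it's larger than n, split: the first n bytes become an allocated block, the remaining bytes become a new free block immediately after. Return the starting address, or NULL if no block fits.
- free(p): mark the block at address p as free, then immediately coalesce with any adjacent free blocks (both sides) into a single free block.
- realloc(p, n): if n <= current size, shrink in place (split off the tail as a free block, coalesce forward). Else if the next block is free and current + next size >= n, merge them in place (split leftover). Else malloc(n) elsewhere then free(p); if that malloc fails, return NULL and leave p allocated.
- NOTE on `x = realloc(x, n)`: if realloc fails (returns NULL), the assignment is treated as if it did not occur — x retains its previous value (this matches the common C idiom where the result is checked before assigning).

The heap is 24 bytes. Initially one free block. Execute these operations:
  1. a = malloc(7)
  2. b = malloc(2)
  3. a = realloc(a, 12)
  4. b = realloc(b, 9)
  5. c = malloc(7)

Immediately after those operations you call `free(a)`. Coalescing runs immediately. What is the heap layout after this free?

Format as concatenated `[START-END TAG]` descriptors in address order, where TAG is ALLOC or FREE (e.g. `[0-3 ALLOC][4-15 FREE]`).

Op 1: a = malloc(7) -> a = 0; heap: [0-6 ALLOC][7-23 FREE]
Op 2: b = malloc(2) -> b = 7; heap: [0-6 ALLOC][7-8 ALLOC][9-23 FREE]
Op 3: a = realloc(a, 12) -> a = 9; heap: [0-6 FREE][7-8 ALLOC][9-20 ALLOC][21-23 FREE]
Op 4: b = realloc(b, 9) -> NULL (b unchanged); heap: [0-6 FREE][7-8 ALLOC][9-20 ALLOC][21-23 FREE]
Op 5: c = malloc(7) -> c = 0; heap: [0-6 ALLOC][7-8 ALLOC][9-20 ALLOC][21-23 FREE]
free(a): a = 9 -> block [9-20 ALLOC]; mark free, coalesce with adjacent free neighbors -> [0-6 ALLOC][7-8 ALLOC][9-23 FREE]

Answer: [0-6 ALLOC][7-8 ALLOC][9-23 FREE]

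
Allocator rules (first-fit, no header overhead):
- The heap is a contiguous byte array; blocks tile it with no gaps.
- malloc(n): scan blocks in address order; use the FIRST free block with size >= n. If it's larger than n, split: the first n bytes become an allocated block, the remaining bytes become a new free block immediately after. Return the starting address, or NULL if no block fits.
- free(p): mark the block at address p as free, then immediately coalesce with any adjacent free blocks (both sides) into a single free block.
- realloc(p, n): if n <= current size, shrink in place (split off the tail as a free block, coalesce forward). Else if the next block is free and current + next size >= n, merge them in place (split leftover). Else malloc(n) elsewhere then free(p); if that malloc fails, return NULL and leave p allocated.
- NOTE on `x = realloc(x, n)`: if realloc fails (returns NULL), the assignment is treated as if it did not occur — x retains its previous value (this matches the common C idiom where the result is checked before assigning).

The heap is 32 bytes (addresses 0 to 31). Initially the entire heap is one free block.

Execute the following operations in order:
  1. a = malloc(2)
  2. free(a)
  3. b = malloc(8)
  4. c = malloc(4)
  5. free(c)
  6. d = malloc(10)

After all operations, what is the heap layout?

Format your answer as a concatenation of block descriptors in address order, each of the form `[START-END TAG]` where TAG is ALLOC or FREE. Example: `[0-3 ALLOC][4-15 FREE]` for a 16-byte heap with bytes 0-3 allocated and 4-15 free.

Op 1: a = malloc(2) -> a = 0; heap: [0-1 ALLOC][2-31 FREE]
Op 2: free(a) -> (freed a); heap: [0-31 FREE]
Op 3: b = malloc(8) -> b = 0; heap: [0-7 ALLOC][8-31 FREE]
Op 4: c = malloc(4) -> c = 8; heap: [0-7 ALLOC][8-11 ALLOC][12-31 FREE]
Op 5: free(c) -> (freed c); heap: [0-7 ALLOC][8-31 FREE]
Op 6: d = malloc(10) -> d = 8; heap: [0-7 ALLOC][8-17 ALLOC][18-31 FREE]

Answer: [0-7 ALLOC][8-17 ALLOC][18-31 FREE]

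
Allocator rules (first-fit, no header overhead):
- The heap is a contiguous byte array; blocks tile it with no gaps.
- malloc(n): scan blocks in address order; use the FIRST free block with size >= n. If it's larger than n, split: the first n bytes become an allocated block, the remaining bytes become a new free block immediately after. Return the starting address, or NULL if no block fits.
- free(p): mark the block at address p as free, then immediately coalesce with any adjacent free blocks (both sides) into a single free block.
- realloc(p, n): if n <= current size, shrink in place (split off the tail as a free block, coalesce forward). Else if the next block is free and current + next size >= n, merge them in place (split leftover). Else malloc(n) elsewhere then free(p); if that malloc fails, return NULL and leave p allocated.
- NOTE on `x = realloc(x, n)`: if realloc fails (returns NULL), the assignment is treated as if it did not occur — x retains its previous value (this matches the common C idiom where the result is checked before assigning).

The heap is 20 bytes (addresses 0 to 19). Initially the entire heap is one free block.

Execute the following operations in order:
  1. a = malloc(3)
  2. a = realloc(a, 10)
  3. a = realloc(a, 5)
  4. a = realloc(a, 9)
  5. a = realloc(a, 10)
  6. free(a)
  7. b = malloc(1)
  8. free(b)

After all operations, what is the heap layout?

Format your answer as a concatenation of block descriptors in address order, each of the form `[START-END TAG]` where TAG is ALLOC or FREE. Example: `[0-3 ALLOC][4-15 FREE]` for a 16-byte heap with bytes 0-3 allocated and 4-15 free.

Answer: [0-19 FREE]

Derivation:
Op 1: a = malloc(3) -> a = 0; heap: [0-2 ALLOC][3-19 FREE]
Op 2: a = realloc(a, 10) -> a = 0; heap: [0-9 ALLOC][10-19 FREE]
Op 3: a = realloc(a, 5) -> a = 0; heap: [0-4 ALLOC][5-19 FREE]
Op 4: a = realloc(a, 9) -> a = 0; heap: [0-8 ALLOC][9-19 FREE]
Op 5: a = realloc(a, 10) -> a = 0; heap: [0-9 ALLOC][10-19 FREE]
Op 6: free(a) -> (freed a); heap: [0-19 FREE]
Op 7: b = malloc(1) -> b = 0; heap: [0-0 ALLOC][1-19 FREE]
Op 8: free(b) -> (freed b); heap: [0-19 FREE]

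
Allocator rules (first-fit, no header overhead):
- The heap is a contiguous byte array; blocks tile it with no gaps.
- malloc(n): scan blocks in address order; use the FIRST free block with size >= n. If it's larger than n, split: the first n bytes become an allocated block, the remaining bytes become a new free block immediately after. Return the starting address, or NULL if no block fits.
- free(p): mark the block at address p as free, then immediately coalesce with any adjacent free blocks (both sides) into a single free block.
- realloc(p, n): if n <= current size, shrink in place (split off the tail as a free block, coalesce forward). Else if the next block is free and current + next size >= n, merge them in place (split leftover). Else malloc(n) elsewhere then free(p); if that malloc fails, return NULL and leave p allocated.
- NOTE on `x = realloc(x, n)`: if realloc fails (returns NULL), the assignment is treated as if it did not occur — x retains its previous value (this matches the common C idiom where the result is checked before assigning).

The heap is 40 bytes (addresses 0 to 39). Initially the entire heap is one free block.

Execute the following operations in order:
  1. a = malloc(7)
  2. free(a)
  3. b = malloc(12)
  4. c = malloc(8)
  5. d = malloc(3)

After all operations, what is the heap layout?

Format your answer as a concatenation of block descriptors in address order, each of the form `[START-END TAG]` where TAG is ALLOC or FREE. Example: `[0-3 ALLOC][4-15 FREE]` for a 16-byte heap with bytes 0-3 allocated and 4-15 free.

Op 1: a = malloc(7) -> a = 0; heap: [0-6 ALLOC][7-39 FREE]
Op 2: free(a) -> (freed a); heap: [0-39 FREE]
Op 3: b = malloc(12) -> b = 0; heap: [0-11 ALLOC][12-39 FREE]
Op 4: c = malloc(8) -> c = 12; heap: [0-11 ALLOC][12-19 ALLOC][20-39 FREE]
Op 5: d = malloc(3) -> d = 20; heap: [0-11 ALLOC][12-19 ALLOC][20-22 ALLOC][23-39 FREE]

Answer: [0-11 ALLOC][12-19 ALLOC][20-22 ALLOC][23-39 FREE]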